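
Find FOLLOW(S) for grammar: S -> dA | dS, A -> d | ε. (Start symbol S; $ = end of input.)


$ ∈ FOLLOW(S). For each A -> αBβ: add FIRST(β)\{ε} to FOLLOW(B); if β nullable, add FOLLOW(A).
FOLLOW(S) = {$}


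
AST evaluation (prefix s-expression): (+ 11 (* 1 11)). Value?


Evaluate inner: (* 1 11) = 11
Evaluate root: (+ 11 11) = 22
Result: 22


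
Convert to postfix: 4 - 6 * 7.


* has higher precedence, evaluate 6*7 first
Postfix: 4 6 7 * -


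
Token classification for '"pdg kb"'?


Pattern: double-quoted sequence
Type: STRING_LITERAL


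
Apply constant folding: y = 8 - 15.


8 - 15 = -7 at compile time
Optimized: y = -7


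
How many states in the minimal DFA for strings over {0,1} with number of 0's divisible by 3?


Track (count of 0) mod 3: states 0..2, accept at 0
Minimal DFA: 3 states


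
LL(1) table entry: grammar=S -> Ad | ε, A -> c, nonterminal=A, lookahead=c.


For [A, c]: 'c' ∈ FIRST(c)
Entry: A -> c


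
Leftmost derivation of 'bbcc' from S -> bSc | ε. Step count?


Derivation: S => bSc => bbScc => bbcc
Steps: 3


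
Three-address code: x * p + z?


Break into single-operator statements:
t1 = x * p
t2 = t1 + z


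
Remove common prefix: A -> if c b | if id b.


Common prefix: 'if'
Factored: A -> if A', A' -> c b | id b


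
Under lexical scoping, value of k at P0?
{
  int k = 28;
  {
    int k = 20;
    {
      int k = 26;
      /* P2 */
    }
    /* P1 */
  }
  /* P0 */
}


k declared in the same block as P0
k = 28


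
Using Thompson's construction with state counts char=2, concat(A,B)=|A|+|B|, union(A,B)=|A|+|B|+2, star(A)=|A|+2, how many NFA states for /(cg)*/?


Syntax tree has 2 char leaf(s), 0 union(s), 1 star(s)
chars contribute 2×2 = 4; each union adds +2; each star adds +2
Total: 4 + 0 + 2 = 6 states


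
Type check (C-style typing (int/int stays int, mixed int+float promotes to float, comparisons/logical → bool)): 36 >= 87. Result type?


Operand types: int >= int
Rule: comparison yields bool
Result type: bool


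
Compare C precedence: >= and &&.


'>=' is relational (level 7); '&&' is logical AND (level 2)
Higher level binds tighter
'>=' has higher precedence than '&&'


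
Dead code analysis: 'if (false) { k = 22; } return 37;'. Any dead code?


condition is constant false, so the whole block is unreachable
Dead: 'if (false) { k = 22; }'


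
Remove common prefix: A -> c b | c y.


Common prefix: 'c'
Factored: A -> c A', A' -> b | y


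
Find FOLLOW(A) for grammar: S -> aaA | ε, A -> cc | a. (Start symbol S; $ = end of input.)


$ ∈ FOLLOW(S). For each A -> αBβ: add FIRST(β)\{ε} to FOLLOW(B); if β nullable, add FOLLOW(A).
FOLLOW(A) = {$}


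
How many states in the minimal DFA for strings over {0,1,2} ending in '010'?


Track the longest suffix of input matching a prefix of '010': 4 classes (prefixes of length 0..3)
Minimal DFA: 4 states


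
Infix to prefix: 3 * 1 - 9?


left-to-right (same/higher precedence on left): tree is (- (* 3 1) 9)
Prefix: - * 3 1 9


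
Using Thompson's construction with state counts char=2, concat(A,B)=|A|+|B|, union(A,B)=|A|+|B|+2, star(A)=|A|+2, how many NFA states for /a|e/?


Syntax tree has 2 char leaf(s), 1 union(s), 0 star(s)
chars contribute 2×2 = 4; each union adds +2; each star adds +2
Total: 4 + 2 + 0 = 6 states


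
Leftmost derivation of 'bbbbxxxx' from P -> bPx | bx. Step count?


Derivation: P => bPx => bbPxx => bbbPxxx => bbbbxxxx
Steps: 4


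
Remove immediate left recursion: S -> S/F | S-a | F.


Left-recursive alternatives: S/F, S-a; non-recursive: F
Introduce S': S -> FS', S' -> /FS' | -aS' | ε


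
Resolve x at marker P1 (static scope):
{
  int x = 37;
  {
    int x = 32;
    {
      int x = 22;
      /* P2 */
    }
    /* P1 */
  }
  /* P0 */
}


x declared in the same block as P1
x = 32


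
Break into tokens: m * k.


Scan left to right, longest-match per lexeme
Tokens: ID(m), OP(*), ID(k)


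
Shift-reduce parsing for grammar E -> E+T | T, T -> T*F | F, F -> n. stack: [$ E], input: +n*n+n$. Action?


shift '+' to continue E -> E+T
Action: shift


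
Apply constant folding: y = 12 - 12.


12 - 12 = 0 at compile time
Optimized: y = 0


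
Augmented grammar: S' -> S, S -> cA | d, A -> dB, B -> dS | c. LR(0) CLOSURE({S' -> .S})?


Start: S' -> .S
For each item with dot before a nonterminal B, add B -> .γ for every B-production
Closure: [S' -> .S, S -> .cA, S -> .d]


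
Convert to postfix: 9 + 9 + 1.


Left to right (same or higher precedence on left)
Postfix: 9 9 + 1 +


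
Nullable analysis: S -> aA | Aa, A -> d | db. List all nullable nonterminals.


A nonterminal is nullable iff some alternative derives ε (directly, or every symbol in it is nullable)
Nullable: {}


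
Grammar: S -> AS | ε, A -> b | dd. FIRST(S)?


Per alternative of S: FIRST(AS) = {b, d}; FIRST(ε) = {ε}
FIRST(S) = {b, d, ε}


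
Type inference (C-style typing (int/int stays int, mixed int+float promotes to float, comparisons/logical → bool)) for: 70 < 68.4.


Operand types: int < float
Rule: comparison yields bool
Result type: bool


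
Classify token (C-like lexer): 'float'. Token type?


Pattern: reserved word
Type: KEYWORD


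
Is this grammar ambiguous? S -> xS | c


right-linear, alternatives start with distinct terminals 'x' vs 'c': unique leftmost derivation
Unambiguous


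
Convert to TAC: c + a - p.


Break into single-operator statements:
t1 = c + a
t2 = t1 - p


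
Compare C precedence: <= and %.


'%' is multiplicative (level 10); '<=' is relational (level 7)
Higher level binds tighter
'%' has higher precedence than '<='


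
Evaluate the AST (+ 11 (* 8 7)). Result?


Evaluate inner: (* 8 7) = 56
Evaluate root: (+ 11 56) = 67
Result: 67


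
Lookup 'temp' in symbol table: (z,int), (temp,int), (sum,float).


Lookup 'temp' → type int


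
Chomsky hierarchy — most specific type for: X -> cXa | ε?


Single nonterminal LHS, but c^n a^n is not regular
Classification: Type 2 (Context-Free)


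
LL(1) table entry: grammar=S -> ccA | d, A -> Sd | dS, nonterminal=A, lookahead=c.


For [A, c]: 'c' ∈ FIRST(Sd)
Entry: A -> Sd


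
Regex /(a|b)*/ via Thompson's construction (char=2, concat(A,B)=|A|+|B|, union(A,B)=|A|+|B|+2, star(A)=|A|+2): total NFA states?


Syntax tree has 2 char leaf(s), 1 union(s), 1 star(s)
chars contribute 2×2 = 4; each union adds +2; each star adds +2
Total: 4 + 2 + 2 = 8 states


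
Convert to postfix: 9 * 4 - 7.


Left to right (same or higher precedence on left)
Postfix: 9 4 * 7 -


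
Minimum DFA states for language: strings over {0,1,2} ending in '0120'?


Track the longest suffix of input matching a prefix of '0120': 5 classes (prefixes of length 0..4)
Minimal DFA: 5 states


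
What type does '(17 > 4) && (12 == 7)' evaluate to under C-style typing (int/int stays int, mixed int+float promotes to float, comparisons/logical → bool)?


Operand types: bool && bool
Rule: logical operators take bool operands and yield bool
Result type: bool


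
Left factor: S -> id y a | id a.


Common prefix: 'id'
Factored: S -> id S', S' -> y a | a


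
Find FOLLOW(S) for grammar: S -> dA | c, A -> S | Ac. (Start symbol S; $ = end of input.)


$ ∈ FOLLOW(S). For each A -> αBβ: add FIRST(β)\{ε} to FOLLOW(B); if β nullable, add FOLLOW(A).
FOLLOW(S) = {$, c}


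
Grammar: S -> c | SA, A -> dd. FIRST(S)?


Per alternative of S: FIRST(c) = {c}; FIRST(SA) = {c}
FIRST(S) = {c}


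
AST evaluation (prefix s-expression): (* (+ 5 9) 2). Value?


Evaluate inner: (+ 5 9) = 14
Evaluate root: (* 14 2) = 28
Result: 28


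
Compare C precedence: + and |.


'+' is additive (level 9); '|' is bitwise OR (level 3)
Higher level binds tighter
'+' has higher precedence than '|'


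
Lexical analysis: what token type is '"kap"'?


Pattern: double-quoted sequence
Type: STRING_LITERAL


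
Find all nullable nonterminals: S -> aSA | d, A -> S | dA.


A nonterminal is nullable iff some alternative derives ε (directly, or every symbol in it is nullable)
Nullable: {}


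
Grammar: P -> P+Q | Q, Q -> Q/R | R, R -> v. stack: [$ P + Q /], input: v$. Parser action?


no handle; shift 'v'
Action: shift


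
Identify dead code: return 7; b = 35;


statement follows a return and is unreachable
Dead: 'b = 35'


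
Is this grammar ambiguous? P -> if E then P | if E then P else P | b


dangling else: 'if E then if E then b else b' parses two ways
Ambiguous


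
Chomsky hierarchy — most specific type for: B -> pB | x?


Right-linear: every RHS is a terminal or a terminal followed by one nonterminal
Classification: Type 3 (Regular)


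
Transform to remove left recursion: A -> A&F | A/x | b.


Left-recursive alternatives: A&F, A/x; non-recursive: b
Introduce A': A -> bA', A' -> &FA' | /xA' | ε


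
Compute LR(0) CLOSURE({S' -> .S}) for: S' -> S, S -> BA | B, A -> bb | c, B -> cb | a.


Start: S' -> .S
For each item with dot before a nonterminal B, add B -> .γ for every B-production
Closure: [S' -> .S, S -> .BA, S -> .B, B -> .cb, B -> .a]


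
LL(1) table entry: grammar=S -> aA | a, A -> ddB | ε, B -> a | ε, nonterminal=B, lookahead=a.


For [B, a]: 'a' ∈ FIRST(a)
Entry: B -> a


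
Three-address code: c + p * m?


Break into single-operator statements:
t1 = p * m
t2 = c + t1


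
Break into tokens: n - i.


Scan left to right, longest-match per lexeme
Tokens: ID(n), OP(-), ID(i)


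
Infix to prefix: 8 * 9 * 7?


left-to-right (same/higher precedence on left): tree is (* (* 8 9) 7)
Prefix: * * 8 9 7


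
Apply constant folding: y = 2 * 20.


2 * 20 = 40 at compile time
Optimized: y = 40


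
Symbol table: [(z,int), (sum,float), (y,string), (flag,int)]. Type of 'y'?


Lookup 'y' → type string


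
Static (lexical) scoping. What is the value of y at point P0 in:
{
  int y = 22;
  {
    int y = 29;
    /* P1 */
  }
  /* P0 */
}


y declared in the same block as P0
y = 22


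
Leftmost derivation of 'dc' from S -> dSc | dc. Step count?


Derivation: S => dc
Steps: 1


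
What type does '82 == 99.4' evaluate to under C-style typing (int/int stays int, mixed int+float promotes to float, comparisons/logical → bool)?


Operand types: int == float
Rule: comparison yields bool
Result type: bool


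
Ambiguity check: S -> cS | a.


right-linear, alternatives start with distinct terminals 'c' vs 'a': unique leftmost derivation
Unambiguous


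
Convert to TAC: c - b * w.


Break into single-operator statements:
t1 = b * w
t2 = c - t1


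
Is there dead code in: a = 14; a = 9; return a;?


first assignment to a is overwritten before any read
Dead: 'a = 14'


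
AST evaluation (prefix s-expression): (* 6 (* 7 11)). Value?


Evaluate inner: (* 7 11) = 77
Evaluate root: (* 6 77) = 462
Result: 462


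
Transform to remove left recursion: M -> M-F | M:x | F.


Left-recursive alternatives: M-F, M:x; non-recursive: F
Introduce M': M -> FM', M' -> -FM' | :xM' | ε


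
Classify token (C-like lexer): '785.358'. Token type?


Pattern: digits with a decimal point
Type: FLOAT_LITERAL


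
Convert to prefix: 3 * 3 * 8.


left-to-right (same/higher precedence on left): tree is (* (* 3 3) 8)
Prefix: * * 3 3 8


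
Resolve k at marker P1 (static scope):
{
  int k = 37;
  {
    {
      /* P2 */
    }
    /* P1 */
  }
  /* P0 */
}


P1's block does not declare k; resolves to the enclosing declaration at depth 0
k = 37


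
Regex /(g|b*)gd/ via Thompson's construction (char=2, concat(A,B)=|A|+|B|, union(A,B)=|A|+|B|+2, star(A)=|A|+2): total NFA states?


Syntax tree has 4 char leaf(s), 1 union(s), 1 star(s)
chars contribute 4×2 = 8; each union adds +2; each star adds +2
Total: 8 + 2 + 2 = 12 states


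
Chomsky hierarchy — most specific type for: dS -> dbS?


LHS has context (more than one symbol) and |LHS| ≤ |RHS|
Classification: Type 1 (Context-Sensitive)


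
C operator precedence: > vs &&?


'>' is relational (level 7); '&&' is logical AND (level 2)
Higher level binds tighter
'>' has higher precedence than '&&'


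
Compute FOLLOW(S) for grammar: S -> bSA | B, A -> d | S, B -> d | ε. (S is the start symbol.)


$ ∈ FOLLOW(S). For each A -> αBβ: add FIRST(β)\{ε} to FOLLOW(B); if β nullable, add FOLLOW(A).
FOLLOW(S) = {$, b, d}


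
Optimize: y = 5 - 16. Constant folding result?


5 - 16 = -11 at compile time
Optimized: y = -11


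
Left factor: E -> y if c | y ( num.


Common prefix: 'y'
Factored: E -> y E', E' -> if c | ( num


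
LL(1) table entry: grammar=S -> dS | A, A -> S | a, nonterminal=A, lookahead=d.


For [A, d]: 'd' ∈ FIRST(S)
Entry: A -> S


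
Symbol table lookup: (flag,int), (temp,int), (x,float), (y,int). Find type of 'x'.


Lookup 'x' → type float


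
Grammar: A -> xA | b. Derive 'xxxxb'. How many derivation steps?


Derivation: A => xA => xxA => xxxA => xxxxA => xxxxb
Steps: 5


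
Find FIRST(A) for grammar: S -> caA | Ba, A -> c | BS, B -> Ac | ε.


Per alternative of A: FIRST(c) = {c}; FIRST(BS) = {a, c}
FIRST(A) = {a, c}


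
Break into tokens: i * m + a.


Scan left to right, longest-match per lexeme
Tokens: ID(i), OP(*), ID(m), OP(+), ID(a)


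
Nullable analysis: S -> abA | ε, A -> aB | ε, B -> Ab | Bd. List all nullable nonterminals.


A nonterminal is nullable iff some alternative derives ε (directly, or every symbol in it is nullable)
Nullable: {A, S}


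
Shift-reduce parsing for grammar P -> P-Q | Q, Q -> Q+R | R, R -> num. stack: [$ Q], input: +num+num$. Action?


shift '+' to continue Q -> Q+R
Action: shift


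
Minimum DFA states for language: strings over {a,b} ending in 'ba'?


Track the longest suffix of input matching a prefix of 'ba': 3 classes (prefixes of length 0..2)
Minimal DFA: 3 states


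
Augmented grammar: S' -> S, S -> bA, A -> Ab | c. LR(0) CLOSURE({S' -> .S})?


Start: S' -> .S
For each item with dot before a nonterminal B, add B -> .γ for every B-production
Closure: [S' -> .S, S -> .bA]


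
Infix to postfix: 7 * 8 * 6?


Left to right (same or higher precedence on left)
Postfix: 7 8 * 6 *


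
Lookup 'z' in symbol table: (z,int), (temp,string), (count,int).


Lookup 'z' → type int


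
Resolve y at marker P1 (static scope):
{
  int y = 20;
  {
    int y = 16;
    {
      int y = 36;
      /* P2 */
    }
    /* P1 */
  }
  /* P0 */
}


y declared in the same block as P1
y = 16


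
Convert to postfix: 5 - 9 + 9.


Left to right (same or higher precedence on left)
Postfix: 5 9 - 9 +


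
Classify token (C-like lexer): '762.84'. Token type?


Pattern: digits with a decimal point
Type: FLOAT_LITERAL


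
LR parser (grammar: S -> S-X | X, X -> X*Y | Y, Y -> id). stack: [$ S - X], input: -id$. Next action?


handle 'S-X' on top; lookahead ∈ FOLLOW(S) = {-, $}
Action: reduce (S -> S-X)


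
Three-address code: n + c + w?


Break into single-operator statements:
t1 = n + c
t2 = t1 + w


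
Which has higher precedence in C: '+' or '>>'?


'+' is additive (level 9); '>>' is shift (level 8)
Higher level binds tighter
'+' has higher precedence than '>>'


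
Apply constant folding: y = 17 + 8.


17 + 8 = 25 at compile time
Optimized: y = 25


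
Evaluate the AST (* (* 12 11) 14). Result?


Evaluate inner: (* 12 11) = 132
Evaluate root: (* 132 14) = 1848
Result: 1848


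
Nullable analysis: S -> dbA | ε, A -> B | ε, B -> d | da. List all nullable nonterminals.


A nonterminal is nullable iff some alternative derives ε (directly, or every symbol in it is nullable)
Nullable: {A, S}


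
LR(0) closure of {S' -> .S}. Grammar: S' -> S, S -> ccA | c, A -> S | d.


Start: S' -> .S
For each item with dot before a nonterminal B, add B -> .γ for every B-production
Closure: [S' -> .S, S -> .ccA, S -> .c]


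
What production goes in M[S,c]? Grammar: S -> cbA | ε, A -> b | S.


For [S, c]: 'c' ∈ FIRST(cbA)
Entry: S -> cbA


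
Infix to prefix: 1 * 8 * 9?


left-to-right (same/higher precedence on left): tree is (* (* 1 8) 9)
Prefix: * * 1 8 9


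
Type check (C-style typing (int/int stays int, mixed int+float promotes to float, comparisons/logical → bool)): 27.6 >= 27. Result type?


Operand types: float >= int
Rule: comparison yields bool
Result type: bool


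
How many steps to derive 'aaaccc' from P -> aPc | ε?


Derivation: P => aPc => aaPcc => aaaPccc => aaaccc
Steps: 4


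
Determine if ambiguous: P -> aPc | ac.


balanced a^n…c^n: each string has a unique parse
Unambiguous


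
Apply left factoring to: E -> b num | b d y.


Common prefix: 'b'
Factored: E -> b E', E' -> num | d y


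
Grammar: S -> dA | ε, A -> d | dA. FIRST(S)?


Per alternative of S: FIRST(dA) = {d}; FIRST(ε) = {ε}
FIRST(S) = {d, ε}


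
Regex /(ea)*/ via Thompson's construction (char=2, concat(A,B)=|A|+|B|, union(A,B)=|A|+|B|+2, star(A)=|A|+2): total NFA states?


Syntax tree has 2 char leaf(s), 0 union(s), 1 star(s)
chars contribute 2×2 = 4; each union adds +2; each star adds +2
Total: 4 + 0 + 2 = 6 states


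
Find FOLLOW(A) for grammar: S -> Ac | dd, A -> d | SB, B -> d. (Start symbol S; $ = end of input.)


$ ∈ FOLLOW(S). For each A -> αBβ: add FIRST(β)\{ε} to FOLLOW(B); if β nullable, add FOLLOW(A).
FOLLOW(A) = {c}


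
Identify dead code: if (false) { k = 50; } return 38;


condition is constant false, so the whole block is unreachable
Dead: 'if (false) { k = 50; }'


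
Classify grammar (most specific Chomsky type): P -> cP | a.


Right-linear: every RHS is a terminal or a terminal followed by one nonterminal
Classification: Type 3 (Regular)


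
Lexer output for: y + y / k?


Scan left to right, longest-match per lexeme
Tokens: ID(y), OP(+), ID(y), OP(/), ID(k)


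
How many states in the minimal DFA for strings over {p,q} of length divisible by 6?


Track length mod 6: states 0..5, accept at 0
Minimal DFA: 6 states


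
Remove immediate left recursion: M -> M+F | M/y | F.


Left-recursive alternatives: M+F, M/y; non-recursive: F
Introduce M': M -> FM', M' -> +FM' | /yM' | ε


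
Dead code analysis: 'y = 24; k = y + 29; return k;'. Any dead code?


y is read by k's definition; k is returned
No dead code


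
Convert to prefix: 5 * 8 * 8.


left-to-right (same/higher precedence on left): tree is (* (* 5 8) 8)
Prefix: * * 5 8 8


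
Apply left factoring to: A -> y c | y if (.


Common prefix: 'y'
Factored: A -> y A', A' -> c | if (


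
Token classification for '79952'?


Pattern: digits only
Type: INTEGER_LITERAL


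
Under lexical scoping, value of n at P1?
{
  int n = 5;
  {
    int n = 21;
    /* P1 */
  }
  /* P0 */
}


n declared in the same block as P1
n = 21


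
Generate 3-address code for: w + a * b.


Break into single-operator statements:
t1 = a * b
t2 = w + t1


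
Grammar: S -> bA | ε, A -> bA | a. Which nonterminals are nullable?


A nonterminal is nullable iff some alternative derives ε (directly, or every symbol in it is nullable)
Nullable: {S}


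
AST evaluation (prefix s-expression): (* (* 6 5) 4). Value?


Evaluate inner: (* 6 5) = 30
Evaluate root: (* 30 4) = 120
Result: 120


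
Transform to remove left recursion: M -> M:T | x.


Left-recursive alternatives: M:T; non-recursive: x
Introduce M': M -> xM', M' -> :TM' | ε


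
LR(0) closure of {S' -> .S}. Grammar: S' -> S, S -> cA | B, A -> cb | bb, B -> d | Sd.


Start: S' -> .S
For each item with dot before a nonterminal B, add B -> .γ for every B-production
Closure: [S' -> .S, S -> .cA, S -> .B, B -> .d, B -> .Sd]


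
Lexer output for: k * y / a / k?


Scan left to right, longest-match per lexeme
Tokens: ID(k), OP(*), ID(y), OP(/), ID(a), OP(/), ID(k)


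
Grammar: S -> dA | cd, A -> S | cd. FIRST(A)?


Per alternative of A: FIRST(S) = {c, d}; FIRST(cd) = {c}
FIRST(A) = {c, d}


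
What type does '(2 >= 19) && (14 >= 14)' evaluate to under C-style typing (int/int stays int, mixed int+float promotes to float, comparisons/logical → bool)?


Operand types: bool && bool
Rule: logical operators take bool operands and yield bool
Result type: bool


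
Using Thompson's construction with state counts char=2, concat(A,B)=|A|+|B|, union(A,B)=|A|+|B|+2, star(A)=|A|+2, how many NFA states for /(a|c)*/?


Syntax tree has 2 char leaf(s), 1 union(s), 1 star(s)
chars contribute 2×2 = 4; each union adds +2; each star adds +2
Total: 4 + 2 + 2 = 8 states


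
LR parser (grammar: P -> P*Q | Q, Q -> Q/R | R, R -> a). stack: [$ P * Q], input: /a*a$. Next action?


'/' can extend Q; shift to build Q -> Q/R
Action: shift


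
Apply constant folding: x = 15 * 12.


15 * 12 = 180 at compile time
Optimized: x = 180


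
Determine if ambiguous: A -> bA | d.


right-linear, alternatives start with distinct terminals 'b' vs 'd': unique leftmost derivation
Unambiguous


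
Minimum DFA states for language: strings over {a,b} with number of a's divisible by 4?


Track (count of a) mod 4: states 0..3, accept at 0
Minimal DFA: 4 states


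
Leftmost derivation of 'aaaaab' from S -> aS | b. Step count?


Derivation: S => aS => aaS => aaaS => aaaaS => aaaaaS => aaaaab
Steps: 6


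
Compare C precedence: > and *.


'*' is multiplicative (level 10); '>' is relational (level 7)
Higher level binds tighter
'*' has higher precedence than '>'


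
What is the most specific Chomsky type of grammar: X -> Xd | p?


Left-linear: every RHS is a terminal or one nonterminal followed by a terminal
Classification: Type 3 (Regular)


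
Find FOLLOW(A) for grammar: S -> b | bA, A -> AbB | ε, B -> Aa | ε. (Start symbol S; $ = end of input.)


$ ∈ FOLLOW(S). For each A -> αBβ: add FIRST(β)\{ε} to FOLLOW(B); if β nullable, add FOLLOW(A).
FOLLOW(A) = {$, a, b}


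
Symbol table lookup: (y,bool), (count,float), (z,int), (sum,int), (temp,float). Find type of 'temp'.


Lookup 'temp' → type float


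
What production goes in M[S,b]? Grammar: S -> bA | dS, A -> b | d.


For [S, b]: 'b' ∈ FIRST(bA)
Entry: S -> bA


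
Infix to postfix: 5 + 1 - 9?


Left to right (same or higher precedence on left)
Postfix: 5 1 + 9 -


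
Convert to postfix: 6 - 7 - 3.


Left to right (same or higher precedence on left)
Postfix: 6 7 - 3 -


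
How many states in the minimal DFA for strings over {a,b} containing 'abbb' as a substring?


KMP-style automaton: 4 progress states + 1 absorbing accept = 5
Minimal DFA: 5 states


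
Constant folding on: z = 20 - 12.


20 - 12 = 8 at compile time
Optimized: z = 8


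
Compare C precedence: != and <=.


'<=' is relational (level 7); '!=' is equality (level 6)
Higher level binds tighter
'<=' has higher precedence than '!='


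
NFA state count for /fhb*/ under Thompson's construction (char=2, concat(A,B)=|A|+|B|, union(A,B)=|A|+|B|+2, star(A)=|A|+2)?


Syntax tree has 3 char leaf(s), 0 union(s), 1 star(s)
chars contribute 3×2 = 6; each union adds +2; each star adds +2
Total: 6 + 0 + 2 = 8 states


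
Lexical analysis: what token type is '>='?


Pattern: operator symbol
Type: OPERATOR


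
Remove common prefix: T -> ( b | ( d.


Common prefix: '('
Factored: T -> ( T', T' -> b | d


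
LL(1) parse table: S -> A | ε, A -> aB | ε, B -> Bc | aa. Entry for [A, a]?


For [A, a]: 'a' ∈ FIRST(aB)
Entry: A -> aB


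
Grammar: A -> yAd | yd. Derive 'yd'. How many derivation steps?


Derivation: A => yd
Steps: 1


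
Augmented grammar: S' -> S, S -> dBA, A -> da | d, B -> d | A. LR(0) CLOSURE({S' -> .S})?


Start: S' -> .S
For each item with dot before a nonterminal B, add B -> .γ for every B-production
Closure: [S' -> .S, S -> .dBA]


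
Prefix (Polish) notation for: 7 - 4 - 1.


left-to-right (same/higher precedence on left): tree is (- (- 7 4) 1)
Prefix: - - 7 4 1


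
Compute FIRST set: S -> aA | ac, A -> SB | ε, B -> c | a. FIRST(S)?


Per alternative of S: FIRST(aA) = {a}; FIRST(ac) = {a}
FIRST(S) = {a}


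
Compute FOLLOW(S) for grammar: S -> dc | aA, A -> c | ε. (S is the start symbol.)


$ ∈ FOLLOW(S). For each A -> αBβ: add FIRST(β)\{ε} to FOLLOW(B); if β nullable, add FOLLOW(A).
FOLLOW(S) = {$}


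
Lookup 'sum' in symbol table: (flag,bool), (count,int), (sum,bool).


Lookup 'sum' → type bool


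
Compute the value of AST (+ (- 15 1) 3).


Evaluate inner: (- 15 1) = 14
Evaluate root: (+ 14 3) = 17
Result: 17


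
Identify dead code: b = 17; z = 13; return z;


b is assigned but never read
Dead: 'b = 17'


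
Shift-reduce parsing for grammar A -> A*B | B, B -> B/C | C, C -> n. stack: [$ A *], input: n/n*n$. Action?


no handle ('A*' is not any RHS); shift 'n'
Action: shift


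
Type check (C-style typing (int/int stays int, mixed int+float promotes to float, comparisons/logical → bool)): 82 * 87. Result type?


Operand types: int * int
Rule: mixed int/float promotes to float; int/int stays int
Result type: int


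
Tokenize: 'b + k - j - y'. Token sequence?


Scan left to right, longest-match per lexeme
Tokens: ID(b), OP(+), ID(k), OP(-), ID(j), OP(-), ID(y)


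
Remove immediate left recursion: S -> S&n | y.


Left-recursive alternatives: S&n; non-recursive: y
Introduce S': S -> yS', S' -> &nS' | ε


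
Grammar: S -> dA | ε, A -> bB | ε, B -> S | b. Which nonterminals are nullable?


A nonterminal is nullable iff some alternative derives ε (directly, or every symbol in it is nullable)
Nullable: {A, B, S}


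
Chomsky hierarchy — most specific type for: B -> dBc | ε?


Single nonterminal LHS, but d^n c^n is not regular
Classification: Type 2 (Context-Free)


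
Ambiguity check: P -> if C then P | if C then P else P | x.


dangling else: 'if C then if C then x else x' parses two ways
Ambiguous


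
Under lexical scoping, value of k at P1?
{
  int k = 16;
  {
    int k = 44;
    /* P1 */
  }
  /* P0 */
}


k declared in the same block as P1
k = 44


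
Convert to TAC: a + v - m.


Break into single-operator statements:
t1 = a + v
t2 = t1 - m


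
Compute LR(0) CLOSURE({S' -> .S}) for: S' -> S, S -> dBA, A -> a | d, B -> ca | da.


Start: S' -> .S
For each item with dot before a nonterminal B, add B -> .γ for every B-production
Closure: [S' -> .S, S -> .dBA]


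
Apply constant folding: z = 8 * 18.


8 * 18 = 144 at compile time
Optimized: z = 144


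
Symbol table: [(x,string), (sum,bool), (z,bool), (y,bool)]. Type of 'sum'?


Lookup 'sum' → type bool


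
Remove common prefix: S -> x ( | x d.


Common prefix: 'x'
Factored: S -> x S', S' -> ( | d


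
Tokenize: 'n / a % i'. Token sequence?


Scan left to right, longest-match per lexeme
Tokens: ID(n), OP(/), ID(a), OP(%), ID(i)


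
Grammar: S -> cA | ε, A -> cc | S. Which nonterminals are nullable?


A nonterminal is nullable iff some alternative derives ε (directly, or every symbol in it is nullable)
Nullable: {A, S}


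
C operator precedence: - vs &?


'-' is additive (level 9); '&' is bitwise AND (level 5)
Higher level binds tighter
'-' has higher precedence than '&'


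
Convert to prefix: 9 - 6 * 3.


'*' binds tighter: tree is (- 9 (* 6 3))
Prefix: - 9 * 6 3


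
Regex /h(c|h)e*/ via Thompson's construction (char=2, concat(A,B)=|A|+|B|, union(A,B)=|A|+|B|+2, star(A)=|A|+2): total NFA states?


Syntax tree has 4 char leaf(s), 1 union(s), 1 star(s)
chars contribute 4×2 = 8; each union adds +2; each star adds +2
Total: 8 + 2 + 2 = 12 states


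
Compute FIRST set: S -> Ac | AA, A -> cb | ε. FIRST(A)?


Per alternative of A: FIRST(cb) = {c}; FIRST(ε) = {ε}
FIRST(A) = {c, ε}


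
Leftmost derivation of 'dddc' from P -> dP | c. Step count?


Derivation: P => dP => ddP => dddP => dddc
Steps: 4


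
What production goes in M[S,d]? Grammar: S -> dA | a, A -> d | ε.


For [S, d]: 'd' ∈ FIRST(dA)
Entry: S -> dA


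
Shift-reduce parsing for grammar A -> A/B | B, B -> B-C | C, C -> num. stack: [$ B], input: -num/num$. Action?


shift '-' to continue B -> B-C
Action: shift


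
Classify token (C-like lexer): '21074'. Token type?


Pattern: digits only
Type: INTEGER_LITERAL


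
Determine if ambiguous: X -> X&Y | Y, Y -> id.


precedence layered via separate nonterminal Y: deterministic
Unambiguous


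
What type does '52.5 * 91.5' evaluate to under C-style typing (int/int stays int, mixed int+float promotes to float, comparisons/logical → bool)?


Operand types: float * float
Rule: mixed int/float promotes to float; int/int stays int
Result type: float


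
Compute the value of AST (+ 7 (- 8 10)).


Evaluate inner: (- 8 10) = -2
Evaluate root: (+ 7 -2) = 5
Result: 5


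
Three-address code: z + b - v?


Break into single-operator statements:
t1 = z + b
t2 = t1 - v


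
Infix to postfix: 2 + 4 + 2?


Left to right (same or higher precedence on left)
Postfix: 2 4 + 2 +


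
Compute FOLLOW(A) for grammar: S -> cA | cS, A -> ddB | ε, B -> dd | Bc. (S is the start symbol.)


$ ∈ FOLLOW(S). For each A -> αBβ: add FIRST(β)\{ε} to FOLLOW(B); if β nullable, add FOLLOW(A).
FOLLOW(A) = {$}


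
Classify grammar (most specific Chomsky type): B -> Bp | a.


Left-linear: every RHS is a terminal or one nonterminal followed by a terminal
Classification: Type 3 (Regular)


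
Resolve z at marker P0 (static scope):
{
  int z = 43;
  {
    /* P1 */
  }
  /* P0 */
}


z declared in the same block as P0
z = 43


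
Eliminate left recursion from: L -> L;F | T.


Left-recursive alternatives: L;F; non-recursive: T
Introduce L': L -> TL', L' -> ;FL' | ε


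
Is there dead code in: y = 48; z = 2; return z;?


y is assigned but never read
Dead: 'y = 48'


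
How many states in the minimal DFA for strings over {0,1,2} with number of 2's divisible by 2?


Track (count of 2) mod 2: states 0..1, accept at 0
Minimal DFA: 2 states


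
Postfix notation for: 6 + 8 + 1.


Left to right (same or higher precedence on left)
Postfix: 6 8 + 1 +


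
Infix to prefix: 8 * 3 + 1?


left-to-right (same/higher precedence on left): tree is (+ (* 8 3) 1)
Prefix: + * 8 3 1


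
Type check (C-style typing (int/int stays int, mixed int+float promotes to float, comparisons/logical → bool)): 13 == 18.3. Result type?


Operand types: int == float
Rule: comparison yields bool
Result type: bool


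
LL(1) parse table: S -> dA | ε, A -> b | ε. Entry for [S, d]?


For [S, d]: 'd' ∈ FIRST(dA)
Entry: S -> dA


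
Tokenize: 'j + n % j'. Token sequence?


Scan left to right, longest-match per lexeme
Tokens: ID(j), OP(+), ID(n), OP(%), ID(j)


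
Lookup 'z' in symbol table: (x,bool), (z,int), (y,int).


Lookup 'z' → type int


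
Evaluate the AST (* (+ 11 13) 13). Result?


Evaluate inner: (+ 11 13) = 24
Evaluate root: (* 24 13) = 312
Result: 312


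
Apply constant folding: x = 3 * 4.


3 * 4 = 12 at compile time
Optimized: x = 12


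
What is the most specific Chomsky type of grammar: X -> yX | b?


Right-linear: every RHS is a terminal or a terminal followed by one nonterminal
Classification: Type 3 (Regular)


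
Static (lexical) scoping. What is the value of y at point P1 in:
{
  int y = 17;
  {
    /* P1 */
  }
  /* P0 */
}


P1's block does not declare y; resolves to the enclosing declaration at depth 0
y = 17


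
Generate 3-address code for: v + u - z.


Break into single-operator statements:
t1 = v + u
t2 = t1 - z


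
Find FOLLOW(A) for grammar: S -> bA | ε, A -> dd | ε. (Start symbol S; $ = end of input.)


$ ∈ FOLLOW(S). For each A -> αBβ: add FIRST(β)\{ε} to FOLLOW(B); if β nullable, add FOLLOW(A).
FOLLOW(A) = {$}


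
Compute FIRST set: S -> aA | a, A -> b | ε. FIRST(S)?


Per alternative of S: FIRST(aA) = {a}; FIRST(a) = {a}
FIRST(S) = {a}


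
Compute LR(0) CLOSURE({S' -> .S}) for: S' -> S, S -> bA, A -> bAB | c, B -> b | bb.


Start: S' -> .S
For each item with dot before a nonterminal B, add B -> .γ for every B-production
Closure: [S' -> .S, S -> .bA]


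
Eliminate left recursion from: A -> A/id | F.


Left-recursive alternatives: A/id; non-recursive: F
Introduce A': A -> FA', A' -> /idA' | ε


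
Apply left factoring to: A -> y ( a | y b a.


Common prefix: 'y'
Factored: A -> y A', A' -> ( a | b a


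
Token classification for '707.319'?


Pattern: digits with a decimal point
Type: FLOAT_LITERAL


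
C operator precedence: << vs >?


'<<' is shift (level 8); '>' is relational (level 7)
Higher level binds tighter
'<<' has higher precedence than '>'


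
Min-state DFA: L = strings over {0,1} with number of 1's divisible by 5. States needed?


Track (count of 1) mod 5: states 0..4, accept at 0
Minimal DFA: 5 states


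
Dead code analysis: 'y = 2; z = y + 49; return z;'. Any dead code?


y is read by z's definition; z is returned
No dead code


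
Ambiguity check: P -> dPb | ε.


balanced d^n…b^n: each string has a unique parse
Unambiguous


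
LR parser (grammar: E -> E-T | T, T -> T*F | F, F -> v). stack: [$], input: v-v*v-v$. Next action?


no handle on stack; shift 'v'
Action: shift


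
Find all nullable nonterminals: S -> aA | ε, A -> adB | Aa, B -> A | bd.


A nonterminal is nullable iff some alternative derives ε (directly, or every symbol in it is nullable)
Nullable: {S}


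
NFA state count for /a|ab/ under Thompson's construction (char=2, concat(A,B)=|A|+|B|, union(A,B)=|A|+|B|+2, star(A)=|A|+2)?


Syntax tree has 3 char leaf(s), 1 union(s), 0 star(s)
chars contribute 3×2 = 6; each union adds +2; each star adds +2
Total: 6 + 2 + 0 = 8 states


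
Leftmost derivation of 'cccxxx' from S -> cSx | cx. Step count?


Derivation: S => cSx => ccSxx => cccxxx
Steps: 3


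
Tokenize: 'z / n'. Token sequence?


Scan left to right, longest-match per lexeme
Tokens: ID(z), OP(/), ID(n)


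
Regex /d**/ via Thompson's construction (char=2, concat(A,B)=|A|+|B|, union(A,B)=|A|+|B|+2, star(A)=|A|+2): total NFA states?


Syntax tree has 1 char leaf(s), 0 union(s), 2 star(s)
chars contribute 1×2 = 2; each union adds +2; each star adds +2
Total: 2 + 0 + 4 = 6 states


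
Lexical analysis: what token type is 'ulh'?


Pattern: letter/underscore followed by alphanumerics, not a keyword
Type: IDENTIFIER


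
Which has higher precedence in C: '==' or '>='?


'>=' is relational (level 7); '==' is equality (level 6)
Higher level binds tighter
'>=' has higher precedence than '=='


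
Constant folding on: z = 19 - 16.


19 - 16 = 3 at compile time
Optimized: z = 3


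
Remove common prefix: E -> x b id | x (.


Common prefix: 'x'
Factored: E -> x E', E' -> b id | (


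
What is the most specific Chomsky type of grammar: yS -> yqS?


LHS has context (more than one symbol) and |LHS| ≤ |RHS|
Classification: Type 1 (Context-Sensitive)


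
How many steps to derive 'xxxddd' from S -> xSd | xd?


Derivation: S => xSd => xxSdd => xxxddd
Steps: 3


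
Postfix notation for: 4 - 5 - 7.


Left to right (same or higher precedence on left)
Postfix: 4 5 - 7 -


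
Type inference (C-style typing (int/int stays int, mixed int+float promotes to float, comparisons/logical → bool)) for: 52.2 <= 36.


Operand types: float <= int
Rule: comparison yields bool
Result type: bool


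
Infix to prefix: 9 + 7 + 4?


left-to-right (same/higher precedence on left): tree is (+ (+ 9 7) 4)
Prefix: + + 9 7 4


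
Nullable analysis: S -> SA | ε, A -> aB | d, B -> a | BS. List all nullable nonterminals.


A nonterminal is nullable iff some alternative derives ε (directly, or every symbol in it is nullable)
Nullable: {S}


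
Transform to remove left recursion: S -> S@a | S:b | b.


Left-recursive alternatives: S@a, S:b; non-recursive: b
Introduce S': S -> bS', S' -> @aS' | :bS' | ε


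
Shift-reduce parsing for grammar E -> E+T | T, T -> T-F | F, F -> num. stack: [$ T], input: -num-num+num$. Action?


shift '-' to continue T -> T-F
Action: shift


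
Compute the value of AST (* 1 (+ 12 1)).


Evaluate inner: (+ 12 1) = 13
Evaluate root: (* 1 13) = 13
Result: 13


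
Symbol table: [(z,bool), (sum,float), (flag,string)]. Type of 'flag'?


Lookup 'flag' → type string


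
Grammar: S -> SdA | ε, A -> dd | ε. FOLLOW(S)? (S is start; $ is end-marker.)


$ ∈ FOLLOW(S). For each A -> αBβ: add FIRST(β)\{ε} to FOLLOW(B); if β nullable, add FOLLOW(A).
FOLLOW(S) = {$, d}


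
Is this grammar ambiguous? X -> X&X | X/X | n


'n&n/n' has two parse trees (no precedence encoded between & and /)
Ambiguous


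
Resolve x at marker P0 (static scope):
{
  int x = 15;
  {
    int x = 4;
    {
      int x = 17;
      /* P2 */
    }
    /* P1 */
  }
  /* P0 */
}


x declared in the same block as P0
x = 15


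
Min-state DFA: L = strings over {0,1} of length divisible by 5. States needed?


Track length mod 5: states 0..4, accept at 0
Minimal DFA: 5 states


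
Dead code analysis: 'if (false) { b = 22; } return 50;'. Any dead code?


condition is constant false, so the whole block is unreachable
Dead: 'if (false) { b = 22; }'


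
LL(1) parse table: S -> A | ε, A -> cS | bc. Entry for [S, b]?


For [S, b]: 'b' ∈ FIRST(A)
Entry: S -> A


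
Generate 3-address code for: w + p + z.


Break into single-operator statements:
t1 = w + p
t2 = t1 + z


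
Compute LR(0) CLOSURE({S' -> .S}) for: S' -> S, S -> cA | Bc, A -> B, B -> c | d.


Start: S' -> .S
For each item with dot before a nonterminal B, add B -> .γ for every B-production
Closure: [S' -> .S, S -> .cA, S -> .Bc, B -> .c, B -> .d]


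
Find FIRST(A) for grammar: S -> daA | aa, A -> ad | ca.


Per alternative of A: FIRST(ad) = {a}; FIRST(ca) = {c}
FIRST(A) = {a, c}


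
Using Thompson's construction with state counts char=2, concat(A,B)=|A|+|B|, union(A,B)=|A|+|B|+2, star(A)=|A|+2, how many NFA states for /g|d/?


Syntax tree has 2 char leaf(s), 1 union(s), 0 star(s)
chars contribute 2×2 = 4; each union adds +2; each star adds +2
Total: 4 + 2 + 0 = 6 states


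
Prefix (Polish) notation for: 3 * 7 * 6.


left-to-right (same/higher precedence on left): tree is (* (* 3 7) 6)
Prefix: * * 3 7 6


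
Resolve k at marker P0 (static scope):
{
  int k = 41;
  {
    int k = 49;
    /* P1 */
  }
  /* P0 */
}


k declared in the same block as P0
k = 41


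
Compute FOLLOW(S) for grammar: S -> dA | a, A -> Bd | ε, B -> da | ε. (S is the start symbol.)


$ ∈ FOLLOW(S). For each A -> αBβ: add FIRST(β)\{ε} to FOLLOW(B); if β nullable, add FOLLOW(A).
FOLLOW(S) = {$}


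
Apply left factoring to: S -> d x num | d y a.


Common prefix: 'd'
Factored: S -> d S', S' -> x num | y a


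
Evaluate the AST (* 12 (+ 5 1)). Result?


Evaluate inner: (+ 5 1) = 6
Evaluate root: (* 12 6) = 72
Result: 72


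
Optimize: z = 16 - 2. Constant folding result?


16 - 2 = 14 at compile time
Optimized: z = 14


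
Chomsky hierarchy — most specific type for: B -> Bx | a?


Left-linear: every RHS is a terminal or one nonterminal followed by a terminal
Classification: Type 3 (Regular)
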